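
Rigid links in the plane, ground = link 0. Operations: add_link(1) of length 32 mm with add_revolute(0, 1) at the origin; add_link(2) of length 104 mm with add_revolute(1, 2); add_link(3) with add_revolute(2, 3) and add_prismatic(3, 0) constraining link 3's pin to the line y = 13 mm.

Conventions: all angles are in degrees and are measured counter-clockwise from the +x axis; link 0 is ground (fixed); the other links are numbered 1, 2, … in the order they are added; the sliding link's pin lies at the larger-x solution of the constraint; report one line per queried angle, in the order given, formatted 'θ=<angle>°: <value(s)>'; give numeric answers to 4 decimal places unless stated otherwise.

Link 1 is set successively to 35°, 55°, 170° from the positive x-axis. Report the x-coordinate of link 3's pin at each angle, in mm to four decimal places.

geometry: r = 32 mm, L = 104 mm, e = 13 mm
θ=35°: crank pin P = (r cos θ, r sin θ) = (26.212865, 18.354446)
θ=35°: h = r sin θ − e = 18.354446 − 13 = 5.354446
θ=35°: x = r cos θ + √(L² − h²) = 26.212865 + 103.862072 = 130.074937
θ=55°: crank pin P = (r cos θ, r sin θ) = (18.354446, 26.212865)
θ=55°: h = r sin θ − e = 26.212865 − 13 = 13.212865
θ=55°: x = r cos θ + √(L² − h²) = 18.354446 + 103.157259 = 121.511705
θ=170°: crank pin P = (r cos θ, r sin θ) = (-31.513848, 5.556742)
θ=170°: h = r sin θ − e = 5.556742 − 13 = -7.443258
θ=170°: x = r cos θ + √(L² − h²) = -31.513848 + 103.733302 = 72.219454

θ=35°: 130.0749
θ=55°: 121.5117
θ=170°: 72.2195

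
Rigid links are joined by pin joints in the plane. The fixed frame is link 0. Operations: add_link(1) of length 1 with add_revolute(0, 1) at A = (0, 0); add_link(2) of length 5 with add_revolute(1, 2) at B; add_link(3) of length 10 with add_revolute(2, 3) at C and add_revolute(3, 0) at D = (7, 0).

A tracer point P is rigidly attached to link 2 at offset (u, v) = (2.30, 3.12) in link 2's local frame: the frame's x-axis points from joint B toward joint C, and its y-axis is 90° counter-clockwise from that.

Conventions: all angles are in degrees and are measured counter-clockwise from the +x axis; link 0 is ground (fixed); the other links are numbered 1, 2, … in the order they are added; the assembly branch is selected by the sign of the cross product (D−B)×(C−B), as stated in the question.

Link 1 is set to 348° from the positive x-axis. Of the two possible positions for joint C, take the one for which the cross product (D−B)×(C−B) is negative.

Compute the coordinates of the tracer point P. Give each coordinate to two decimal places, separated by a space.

A=(0,0), D=(7.00,0)
B = A + 1.00·(cos348°, sin348°) = (0.9781, -0.2079)
|BD| = 6.0254
circle(B,5.00) ∩ circle(D,10.00): a=-3.2109, h=3.8328
  candidates: C₊=(-2.3631,3.5118) cross=23.094; C₋=(-2.0986,-4.1492) cross=-23.094
  branch - wants cross < 0 → take C=(-2.0986,-4.1492) (cross=-23.094)
ex = (C−B)/|BC| = (-0.6153,-0.7883); ey = (0.7883,-0.6153)
P = B + 2.30·ex + 3.12·ey = (2.0222,-3.9408)

2.02 -3.94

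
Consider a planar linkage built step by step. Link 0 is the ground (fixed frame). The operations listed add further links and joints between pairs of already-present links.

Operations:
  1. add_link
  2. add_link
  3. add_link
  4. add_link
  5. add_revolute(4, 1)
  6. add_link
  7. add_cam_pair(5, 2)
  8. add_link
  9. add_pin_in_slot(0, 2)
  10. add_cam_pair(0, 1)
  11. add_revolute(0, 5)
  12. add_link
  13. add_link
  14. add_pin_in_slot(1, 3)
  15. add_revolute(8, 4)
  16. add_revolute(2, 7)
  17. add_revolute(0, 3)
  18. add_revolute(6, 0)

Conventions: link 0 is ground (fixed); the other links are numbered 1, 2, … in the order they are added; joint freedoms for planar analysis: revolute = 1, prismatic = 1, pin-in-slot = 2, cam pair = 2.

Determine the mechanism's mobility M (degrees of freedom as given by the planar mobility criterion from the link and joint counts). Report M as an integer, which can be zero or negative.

(L,J1,J2)=(1,0,0); link0 fixed
link1: (2,0,0)
link2: (3,0,0)
link3: (4,0,0)
link4: (5,0,0)
R 4-1 [J1]: (5,1,0)
link5: (6,1,0)
C 5-2 [J2]: (6,1,1)
link6: (7,1,1)
PS 0-2 [J2]: (7,1,2)
C 0-1 [J2]: (7,1,3)
R 0-5 [J1]: (7,2,3)
link7: (8,2,3)
link8: (9,2,3)
PS 1-3 [J2]: (9,2,4)
R 8-4 [J1]: (9,3,4)
R 2-7 [J1]: (9,4,4)
R 0-3 [J1]: (9,5,4)
R 6-0 [J1]: (9,6,4)
Grübler: 3·8 − 2·6 − 4 = 8

M = 8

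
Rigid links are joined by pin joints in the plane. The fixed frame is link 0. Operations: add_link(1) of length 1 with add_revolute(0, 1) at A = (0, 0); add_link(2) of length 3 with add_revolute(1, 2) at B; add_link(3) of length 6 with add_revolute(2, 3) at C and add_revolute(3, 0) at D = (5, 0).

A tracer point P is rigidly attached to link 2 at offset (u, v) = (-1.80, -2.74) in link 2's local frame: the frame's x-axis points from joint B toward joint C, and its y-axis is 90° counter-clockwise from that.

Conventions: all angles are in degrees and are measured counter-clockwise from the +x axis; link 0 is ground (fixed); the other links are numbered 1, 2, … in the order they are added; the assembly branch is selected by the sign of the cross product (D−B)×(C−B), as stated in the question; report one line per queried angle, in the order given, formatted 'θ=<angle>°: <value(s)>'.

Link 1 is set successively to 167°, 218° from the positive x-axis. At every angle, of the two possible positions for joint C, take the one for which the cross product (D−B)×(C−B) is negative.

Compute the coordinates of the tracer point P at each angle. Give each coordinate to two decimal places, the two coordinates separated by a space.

A=(0,0), D=(5.00,0)
θ=167°: B = A + 1.00·(cos167°, sin167°) = (-0.9744, 0.2250)
θ=167°: |BD| = 5.9786
θ=167°: circle(B,3.00) ∩ circle(D,6.00): a=0.7312, h=2.9095
θ=167°:   candidates: C₊=(-0.1342,3.1049) cross=17.395; C₋=(-0.3531,-2.7100) cross=-17.395
θ=167°:   branch - wants cross < 0 → take C=(-0.3531,-2.7100) (cross=-17.395)
θ=167°: ex = (C−B)/|BC| = (0.2071,-0.9783); ey = (0.9783,0.2071)
θ=167°: P = B + -1.80·ex + -2.74·ey = (-4.0277,1.4185)
θ=218°: B = A + 1.00·(cos218°, sin218°) = (-0.7880, -0.6157)
θ=218°: |BD| = 5.8207
θ=218°: circle(B,3.00) ∩ circle(D,6.00): a=0.5910, h=2.9412
θ=218°:   candidates: C₊=(-0.5114,2.3716) cross=17.120; C₋=(0.1108,-3.4779) cross=-17.120
θ=218°:   branch - wants cross < 0 → take C=(0.1108,-3.4779) (cross=-17.120)
θ=218°: ex = (C−B)/|BC| = (0.2996,-0.9541); ey = (0.9541,0.2996)
θ=218°: P = B + -1.80·ex + -2.74·ey = (-3.9414,0.2808)

θ=167°: -4.03 1.42
θ=218°: -3.94 0.28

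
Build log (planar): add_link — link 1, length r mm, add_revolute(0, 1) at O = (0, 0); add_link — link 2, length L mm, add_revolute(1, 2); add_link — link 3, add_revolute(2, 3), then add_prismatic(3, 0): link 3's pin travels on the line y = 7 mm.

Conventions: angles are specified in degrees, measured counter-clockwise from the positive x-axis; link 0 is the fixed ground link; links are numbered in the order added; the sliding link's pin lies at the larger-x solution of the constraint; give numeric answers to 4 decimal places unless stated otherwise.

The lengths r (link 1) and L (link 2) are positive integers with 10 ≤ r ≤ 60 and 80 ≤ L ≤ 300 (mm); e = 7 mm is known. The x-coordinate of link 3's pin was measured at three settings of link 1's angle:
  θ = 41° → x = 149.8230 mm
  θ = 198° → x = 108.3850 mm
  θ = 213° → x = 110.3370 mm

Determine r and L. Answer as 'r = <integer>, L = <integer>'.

constraint per measurement: (x − r cos θ)² + (r sin θ − e)² = L²
subtracting the θ₁ and θ₂ equations cancels the r² and L² terms:
r = (x₁² − x₂²) / (2[(x₁cos θ₁ + e sin θ₁) − (x₂cos θ₂ + e sin θ₂)]) = 24.0000 → r = 24
L² = (x₁ − r cos θ₁)² + (r sin θ₁ − e)² = 17423.9985 → L = 132.0000 → L = 132
check at θ₃=213°: x = 110.3370 (printed 110.3370) ✓

r = 24, L = 132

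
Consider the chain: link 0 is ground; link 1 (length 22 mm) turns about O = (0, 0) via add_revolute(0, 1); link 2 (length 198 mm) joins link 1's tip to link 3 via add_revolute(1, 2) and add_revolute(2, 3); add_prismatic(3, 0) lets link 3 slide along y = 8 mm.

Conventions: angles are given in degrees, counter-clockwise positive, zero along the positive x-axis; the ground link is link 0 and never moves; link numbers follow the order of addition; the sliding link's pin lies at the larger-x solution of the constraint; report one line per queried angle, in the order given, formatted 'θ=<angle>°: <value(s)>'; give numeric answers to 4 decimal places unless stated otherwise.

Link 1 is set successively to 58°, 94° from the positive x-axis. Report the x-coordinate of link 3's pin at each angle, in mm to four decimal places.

geometry: r = 22 mm, L = 198 mm, e = 8 mm
θ=58°: crank pin P = (r cos θ, r sin θ) = (11.658224, 18.657058)
θ=58°: h = r sin θ − e = 18.657058 − 8 = 10.657058
θ=58°: x = r cos θ + √(L² − h²) = 11.658224 + 197.712992 = 209.371216
θ=94°: crank pin P = (r cos θ, r sin θ) = (-1.534642, 21.946409)
θ=94°: h = r sin θ − e = 21.946409 − 8 = 13.946409
θ=94°: x = r cos θ + √(L² − h²) = -1.534642 + 197.508222 = 195.973579

θ=58°: 209.3712
θ=94°: 195.9736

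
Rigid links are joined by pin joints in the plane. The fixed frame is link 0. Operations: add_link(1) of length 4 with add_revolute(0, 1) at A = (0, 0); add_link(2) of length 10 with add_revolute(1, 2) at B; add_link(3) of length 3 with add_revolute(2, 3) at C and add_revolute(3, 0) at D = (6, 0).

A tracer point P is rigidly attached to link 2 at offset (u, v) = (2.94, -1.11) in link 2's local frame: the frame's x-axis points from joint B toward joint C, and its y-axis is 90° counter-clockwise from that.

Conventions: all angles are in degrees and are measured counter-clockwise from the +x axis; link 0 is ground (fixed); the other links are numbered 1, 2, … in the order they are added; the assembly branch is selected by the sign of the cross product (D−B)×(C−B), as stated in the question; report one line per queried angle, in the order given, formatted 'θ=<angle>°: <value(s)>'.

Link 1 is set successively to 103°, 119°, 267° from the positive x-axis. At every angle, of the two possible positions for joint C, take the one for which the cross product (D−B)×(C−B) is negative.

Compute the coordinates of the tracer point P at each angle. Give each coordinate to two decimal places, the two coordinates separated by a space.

A=(0,0), D=(6.00,0)
θ=103°: B = A + 4.00·(cos103°, sin103°) = (-0.8998, 3.8975)
θ=103°: |BD| = 7.9245
θ=103°: circle(B,10.00) ∩ circle(D,3.00): a=9.7039, h=2.4153
θ=103°:   candidates: C₊=(8.7372,1.2278) cross=19.140; C₋=(6.3614,-2.9781) cross=-19.140
θ=103°:   branch - wants cross < 0 → take C=(6.3614,-2.9781) (cross=-19.140)
θ=103°: ex = (C−B)/|BC| = (0.7261,-0.6876); ey = (0.6876,0.7261)
θ=103°: P = B + 2.94·ex + -1.11·ey = (0.4718,1.0700)
θ=119°: B = A + 4.00·(cos119°, sin119°) = (-1.9392, 3.4985)
θ=119°: |BD| = 8.6759
θ=119°: circle(B,10.00) ∩ circle(D,3.00): a=9.5824, h=2.8598
θ=119°:   candidates: C₊=(7.9827,2.2514) cross=24.811; C₋=(5.6763,-2.9825) cross=-24.811
θ=119°:   branch - wants cross < 0 → take C=(5.6763,-2.9825) (cross=-24.811)
θ=119°: ex = (C−B)/|BC| = (0.7616,-0.6481); ey = (0.6481,0.7616)
θ=119°: P = B + 2.94·ex + -1.11·ey = (-0.4196,0.7477)
θ=267°: B = A + 4.00·(cos267°, sin267°) = (-0.2093, -3.9945)
θ=267°: |BD| = 7.3832
θ=267°: circle(B,10.00) ∩ circle(D,3.00): a=9.8542, h=1.7012
θ=267°:   candidates: C₊=(7.1577,2.7676) cross=12.561; C₋=(8.9985,-0.0939) cross=-12.561
θ=267°:   branch - wants cross < 0 → take C=(8.9985,-0.0939) (cross=-12.561)
θ=267°: ex = (C−B)/|BC| = (0.9208,0.3901); ey = (-0.3901,0.9208)
θ=267°: P = B + 2.94·ex + -1.11·ey = (2.9307,-3.8698)

θ=103°: 0.47 1.07
θ=119°: -0.42 0.75
θ=267°: 2.93 -3.87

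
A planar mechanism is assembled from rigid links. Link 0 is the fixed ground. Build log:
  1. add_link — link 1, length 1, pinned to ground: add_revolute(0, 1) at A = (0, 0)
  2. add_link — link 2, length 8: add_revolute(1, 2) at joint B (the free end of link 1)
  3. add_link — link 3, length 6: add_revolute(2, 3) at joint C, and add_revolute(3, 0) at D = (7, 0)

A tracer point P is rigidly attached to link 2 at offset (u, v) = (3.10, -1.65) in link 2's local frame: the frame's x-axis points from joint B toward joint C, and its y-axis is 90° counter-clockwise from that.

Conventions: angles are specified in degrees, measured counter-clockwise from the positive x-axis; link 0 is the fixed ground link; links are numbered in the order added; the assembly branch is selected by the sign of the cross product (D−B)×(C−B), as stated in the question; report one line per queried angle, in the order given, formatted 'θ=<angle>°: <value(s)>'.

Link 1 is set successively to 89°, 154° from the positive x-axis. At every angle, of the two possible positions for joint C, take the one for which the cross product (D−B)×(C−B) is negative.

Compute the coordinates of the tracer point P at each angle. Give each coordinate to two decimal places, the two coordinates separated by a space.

A=(0,0), D=(7.00,0)
θ=89°: B = A + 1.00·(cos89°, sin89°) = (0.0175, 0.9998)
θ=89°: |BD| = 7.0538
θ=89°: circle(B,8.00) ∩ circle(D,6.00): a=5.5116, h=5.7984
θ=89°:   candidates: C₊=(6.2953,5.9585) cross=40.901; C₋=(4.6515,-5.5213) cross=-40.901
θ=89°:   branch - wants cross < 0 → take C=(4.6515,-5.5213) (cross=-40.901)
θ=89°: ex = (C−B)/|BC| = (0.5793,-0.8151); ey = (0.8151,0.5793)
θ=89°: P = B + 3.10·ex + -1.65·ey = (0.4682,-2.4829)
θ=154°: B = A + 1.00·(cos154°, sin154°) = (-0.8988, 0.4384)
θ=154°: |BD| = 7.9109
θ=154°: circle(B,8.00) ∩ circle(D,6.00): a=5.7252, h=5.5877
θ=154°:   candidates: C₊=(5.1272,5.7002) cross=44.204; C₋=(4.5080,-5.4580) cross=-44.204
θ=154°:   branch - wants cross < 0 → take C=(4.5080,-5.4580) (cross=-44.204)
θ=154°: ex = (C−B)/|BC| = (0.6758,-0.7370); ey = (0.7370,0.6758)
θ=154°: P = B + 3.10·ex + -1.65·ey = (-0.0198,-2.9616)

θ=89°: 0.47 -2.48
θ=154°: -0.02 -2.96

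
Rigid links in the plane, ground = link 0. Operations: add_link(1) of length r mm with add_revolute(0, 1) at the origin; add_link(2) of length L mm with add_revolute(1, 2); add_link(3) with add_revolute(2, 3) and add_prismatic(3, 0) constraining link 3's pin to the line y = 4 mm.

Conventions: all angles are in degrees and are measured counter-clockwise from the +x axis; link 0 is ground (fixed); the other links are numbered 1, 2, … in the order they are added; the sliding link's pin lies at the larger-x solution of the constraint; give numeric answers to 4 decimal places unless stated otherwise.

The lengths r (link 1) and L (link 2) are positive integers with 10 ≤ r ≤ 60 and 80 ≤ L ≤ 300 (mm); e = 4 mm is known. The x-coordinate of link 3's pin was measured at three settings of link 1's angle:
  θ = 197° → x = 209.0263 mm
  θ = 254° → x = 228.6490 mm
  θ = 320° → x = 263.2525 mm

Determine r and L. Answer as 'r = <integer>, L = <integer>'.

constraint per measurement: (x − r cos θ)² + (r sin θ − e)² = L²
subtracting the θ₁ and θ₂ equations cancels the r² and L² terms:
r = (x₁² − x₂²) / (2[(x₁cos θ₁ + e sin θ₁) − (x₂cos θ₂ + e sin θ₂)]) = 32.0001 → r = 32
L² = (x₁ − r cos θ₁)² + (r sin θ₁ − e)² = 57599.9833 → L = 240.0000 → L = 240
check at θ₃=320°: x = 263.2525 (printed 263.2525) ✓

r = 32, L = 240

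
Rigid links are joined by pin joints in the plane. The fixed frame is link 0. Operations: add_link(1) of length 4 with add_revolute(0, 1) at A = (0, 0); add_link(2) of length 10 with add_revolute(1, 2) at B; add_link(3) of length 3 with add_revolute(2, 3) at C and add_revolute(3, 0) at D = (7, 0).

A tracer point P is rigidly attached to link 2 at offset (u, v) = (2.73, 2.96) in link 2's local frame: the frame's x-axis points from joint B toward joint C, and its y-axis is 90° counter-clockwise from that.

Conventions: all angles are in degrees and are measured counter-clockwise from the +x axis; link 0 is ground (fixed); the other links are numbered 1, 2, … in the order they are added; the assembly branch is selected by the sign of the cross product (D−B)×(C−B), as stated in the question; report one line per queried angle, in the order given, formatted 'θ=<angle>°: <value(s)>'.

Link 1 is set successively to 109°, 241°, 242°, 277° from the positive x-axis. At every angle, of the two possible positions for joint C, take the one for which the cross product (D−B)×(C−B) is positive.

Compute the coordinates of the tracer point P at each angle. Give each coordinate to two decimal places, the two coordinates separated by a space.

A=(0,0), D=(7.00,0)
θ=109°: B = A + 4.00·(cos109°, sin109°) = (-1.3023, 3.7821)
θ=109°: |BD| = 9.1231
θ=109°: circle(B,10.00) ∩ circle(D,3.00): a=9.5489, h=2.9696
θ=109°:   candidates: C₊=(8.6185,2.5259) cross=27.092; C₋=(6.1563,-2.8789) cross=-27.092
θ=109°:   branch + wants cross > 0 → take C=(8.6185,2.5259) (cross=27.092)
θ=109°: ex = (C−B)/|BC| = (0.9921,-0.1256); ey = (0.1256,0.9921)
θ=109°: P = B + 2.73·ex + 2.96·ey = (1.7779,6.3757)
θ=241°: B = A + 4.00·(cos241°, sin241°) = (-1.9392, -3.4985)
θ=241°: |BD| = 9.5994
θ=241°: circle(B,10.00) ∩ circle(D,3.00): a=9.5396, h=2.9994
θ=241°:   candidates: C₊=(5.8511,2.7713) cross=28.793; C₋=(8.0374,-2.8149) cross=-28.793
θ=241°:   branch + wants cross > 0 → take C=(5.8511,2.7713) (cross=28.793)
θ=241°: ex = (C−B)/|BC| = (0.7790,0.6270); ey = (-0.6270,0.7790)
θ=241°: P = B + 2.73·ex + 2.96·ey = (-1.6683,0.5191)
θ=242°: B = A + 4.00·(cos242°, sin242°) = (-1.8779, -3.5318)
θ=242°: |BD| = 9.5546
θ=242°: circle(B,10.00) ∩ circle(D,3.00): a=9.5394, h=3.0000
θ=242°:   candidates: C₊=(5.8770,2.7819) cross=28.663; C₋=(8.0948,-2.7931) cross=-28.663
θ=242°:   branch + wants cross > 0 → take C=(5.8770,2.7819) (cross=28.663)
θ=242°: ex = (C−B)/|BC| = (0.7755,0.6314); ey = (-0.6314,0.7755)
θ=242°: P = B + 2.73·ex + 2.96·ey = (-1.6297,0.4873)
θ=277°: B = A + 4.00·(cos277°, sin277°) = (0.4875, -3.9702)
θ=277°: |BD| = 7.6273
θ=277°: circle(B,10.00) ∩ circle(D,3.00): a=9.7791, h=2.0904
θ=277°:   candidates: C₊=(7.7492,2.9049) cross=15.944; C₋=(9.9254,-0.6648) cross=-15.944
θ=277°:   branch + wants cross > 0 → take C=(7.7492,2.9049) (cross=15.944)
θ=277°: ex = (C−B)/|BC| = (0.7262,0.6875); ey = (-0.6875,0.7262)
θ=277°: P = B + 2.73·ex + 2.96·ey = (0.4349,0.0562)

θ=109°: 1.78 6.38
θ=241°: -1.67 0.52
θ=242°: -1.63 0.49
θ=277°: 0.43 0.06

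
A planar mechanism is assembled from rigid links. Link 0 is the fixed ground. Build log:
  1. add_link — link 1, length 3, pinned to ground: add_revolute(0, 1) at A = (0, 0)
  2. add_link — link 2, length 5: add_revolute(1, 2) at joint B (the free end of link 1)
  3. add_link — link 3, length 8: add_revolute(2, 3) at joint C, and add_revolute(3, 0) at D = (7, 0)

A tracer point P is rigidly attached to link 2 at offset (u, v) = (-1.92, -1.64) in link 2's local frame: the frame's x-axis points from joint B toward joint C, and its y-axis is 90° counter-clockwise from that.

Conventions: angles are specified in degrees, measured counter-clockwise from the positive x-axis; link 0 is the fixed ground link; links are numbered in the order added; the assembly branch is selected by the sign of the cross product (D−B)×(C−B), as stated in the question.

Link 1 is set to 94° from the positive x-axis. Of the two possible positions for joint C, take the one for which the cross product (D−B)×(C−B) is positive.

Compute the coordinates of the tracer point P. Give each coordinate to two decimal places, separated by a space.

A=(0,0), D=(7.00,0)
B = A + 3.00·(cos94°, sin94°) = (-0.2093, 2.9927)
|BD| = 7.8058
circle(B,5.00) ∩ circle(D,8.00): a=1.4047, h=4.7986
  candidates: C₊=(2.9279,6.8861) cross=37.457; C₋=(-0.7517,-1.9778) cross=-37.457
  branch + wants cross > 0 → take C=(2.9279,6.8861) (cross=37.457)
ex = (C−B)/|BC| = (0.6274,0.7787); ey = (-0.7787,0.6274)
P = B + -1.92·ex + -1.64·ey = (-0.1369,0.4687)

-0.14 0.47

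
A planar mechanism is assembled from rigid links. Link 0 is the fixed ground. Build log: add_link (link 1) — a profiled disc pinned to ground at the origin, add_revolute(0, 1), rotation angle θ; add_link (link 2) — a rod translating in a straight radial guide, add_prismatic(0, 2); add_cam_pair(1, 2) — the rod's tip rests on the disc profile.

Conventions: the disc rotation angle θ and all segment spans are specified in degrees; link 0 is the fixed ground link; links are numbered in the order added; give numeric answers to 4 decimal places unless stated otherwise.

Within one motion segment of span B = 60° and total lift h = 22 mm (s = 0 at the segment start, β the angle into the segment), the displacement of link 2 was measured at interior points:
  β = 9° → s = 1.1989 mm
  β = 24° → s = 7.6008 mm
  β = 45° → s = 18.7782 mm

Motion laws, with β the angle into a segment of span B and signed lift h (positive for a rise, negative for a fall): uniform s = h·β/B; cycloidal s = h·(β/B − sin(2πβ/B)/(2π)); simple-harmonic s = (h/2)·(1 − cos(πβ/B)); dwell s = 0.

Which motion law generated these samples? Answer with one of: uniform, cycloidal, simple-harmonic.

candidates at β/B = r: uniform s = h·r (linear in β); cycloidal s = h·(r − sin(2πr)/(2π)); simple-harmonic s = (h/2)(1 − cos(πr))
β=9°: printed 1.1989 | uniform 3.3000, cycloidal 0.4673, simple-harmonic 1.1989
β=24°: printed 7.6008 | uniform 8.8000, cycloidal 6.7419, simple-harmonic 7.6008
β=45°: printed 18.7782 | uniform 16.5000, cycloidal 20.0014, simple-harmonic 18.7782
only one law matches every sample → simple-harmonic

simple-harmonic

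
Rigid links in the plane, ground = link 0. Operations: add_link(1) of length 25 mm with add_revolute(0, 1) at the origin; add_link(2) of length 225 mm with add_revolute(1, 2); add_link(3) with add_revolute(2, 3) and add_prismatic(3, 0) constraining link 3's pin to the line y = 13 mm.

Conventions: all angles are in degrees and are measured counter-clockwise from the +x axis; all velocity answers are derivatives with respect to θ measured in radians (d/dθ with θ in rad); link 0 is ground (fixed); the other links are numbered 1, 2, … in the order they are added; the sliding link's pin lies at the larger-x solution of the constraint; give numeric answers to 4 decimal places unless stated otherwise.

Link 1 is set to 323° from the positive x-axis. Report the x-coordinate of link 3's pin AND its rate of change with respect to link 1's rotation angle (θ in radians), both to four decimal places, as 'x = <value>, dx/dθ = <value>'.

geometry: r = 25 mm, L = 225 mm, e = 13 mm
crank pin P = (r cos θ, r sin θ) = (19.965888, -15.045376)
h = r sin θ − e = -15.045376 − 13 = -28.045376
x = r cos θ + √(L² − h²) = 19.965888 + 223.245284 = 243.211172
dx/dθ = −r sin θ − h·r cos θ/√(L² − h²) (θ in radians; h = -28.045376) = 17.553607

x = 243.2112, dx/dθ = 17.5536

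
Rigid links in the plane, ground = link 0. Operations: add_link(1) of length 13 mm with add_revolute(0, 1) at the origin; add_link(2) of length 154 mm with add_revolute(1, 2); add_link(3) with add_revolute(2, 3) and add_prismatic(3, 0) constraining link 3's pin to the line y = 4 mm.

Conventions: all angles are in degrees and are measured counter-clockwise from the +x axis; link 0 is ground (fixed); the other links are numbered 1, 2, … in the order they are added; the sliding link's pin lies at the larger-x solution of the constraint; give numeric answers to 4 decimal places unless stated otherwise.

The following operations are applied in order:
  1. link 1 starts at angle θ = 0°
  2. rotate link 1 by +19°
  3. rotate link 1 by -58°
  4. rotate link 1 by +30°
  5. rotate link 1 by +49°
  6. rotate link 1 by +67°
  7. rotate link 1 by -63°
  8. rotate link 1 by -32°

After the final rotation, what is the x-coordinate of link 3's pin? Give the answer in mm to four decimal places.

geometry: r = 13 mm, L = 154 mm, e = 4 mm; θ starts at 0°
rotate link 1 by +19°: θ ← 0° +19° = 19°
rotate link 1 by -58°: θ ← 19° -58° = -39°
rotate link 1 by +30°: θ ← -39° +30° = -9°
rotate link 1 by +49°: θ ← -9° +49° = 40°
rotate link 1 by +67°: θ ← 40° +67° = 107°
rotate link 1 by -63°: θ ← 107° -63° = 44°
rotate link 1 by -32°: θ ← 44° -32° = 12°
crank pin P = (r cos θ, r sin θ) = (12.715919, 2.702852)
h = r sin θ − e = 2.702852 − 4 = -1.297148
x = r cos θ + √(L² − h²) = 12.715919 + 153.994537 = 166.710456

166.7105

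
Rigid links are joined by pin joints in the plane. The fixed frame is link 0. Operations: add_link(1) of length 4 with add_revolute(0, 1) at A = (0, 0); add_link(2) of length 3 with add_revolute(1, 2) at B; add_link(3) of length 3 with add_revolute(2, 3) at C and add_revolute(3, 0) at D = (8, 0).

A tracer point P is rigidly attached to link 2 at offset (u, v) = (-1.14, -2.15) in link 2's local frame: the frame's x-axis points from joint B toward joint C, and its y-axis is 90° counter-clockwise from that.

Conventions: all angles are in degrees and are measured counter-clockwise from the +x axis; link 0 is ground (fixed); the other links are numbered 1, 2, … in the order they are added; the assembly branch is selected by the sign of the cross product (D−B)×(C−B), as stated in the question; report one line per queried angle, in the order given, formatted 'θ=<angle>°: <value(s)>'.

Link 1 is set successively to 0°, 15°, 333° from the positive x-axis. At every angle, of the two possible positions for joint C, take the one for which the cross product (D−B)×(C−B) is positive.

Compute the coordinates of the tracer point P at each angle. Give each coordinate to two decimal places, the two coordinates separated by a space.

A=(0,0), D=(8.00,0)
θ=0°: B = A + 4.00·(cos0°, sin0°) = (4.0000, 0.0000)
θ=0°: |BD| = 4.0000
θ=0°: circle(B,3.00) ∩ circle(D,3.00): a=2.0000, h=2.2361
θ=0°:   candidates: C₊=(6.0000,2.2361) cross=8.944; C₋=(6.0000,-2.2361) cross=-8.944
θ=0°:   branch + wants cross > 0 → take C=(6.0000,2.2361) (cross=8.944)
θ=0°: ex = (C−B)/|BC| = (0.6667,0.7454); ey = (-0.7454,0.6667)
θ=0°: P = B + -1.14·ex + -2.15·ey = (4.8425,-2.2830)
θ=15°: B = A + 4.00·(cos15°, sin15°) = (3.8637, 1.0353)
θ=15°: |BD| = 4.2639
θ=15°: circle(B,3.00) ∩ circle(D,3.00): a=2.1319, h=2.1106
θ=15°:   candidates: C₊=(6.4443,2.5651) cross=9.000; C₋=(5.4194,-1.5298) cross=-9.000
θ=15°:   branch + wants cross > 0 → take C=(6.4443,2.5651) (cross=9.000)
θ=15°: ex = (C−B)/|BC| = (0.8602,0.5099); ey = (-0.5099,0.8602)
θ=15°: P = B + -1.14·ex + -2.15·ey = (3.9795,-1.3955)
θ=333°: B = A + 4.00·(cos333°, sin333°) = (3.5640, -1.8160)
θ=333°: |BD| = 4.7933
θ=333°: circle(B,3.00) ∩ circle(D,3.00): a=2.3966, h=1.8045
θ=333°:   candidates: C₊=(5.0984,0.7620) cross=8.649; C₋=(6.4656,-2.5779) cross=-8.649
θ=333°:   branch + wants cross > 0 → take C=(5.0984,0.7620) (cross=8.649)
θ=333°: ex = (C−B)/|BC| = (0.5115,0.8593); ey = (-0.8593,0.5115)
θ=333°: P = B + -1.14·ex + -2.15·ey = (4.8285,-3.8952)

θ=0°: 4.84 -2.28
θ=15°: 3.98 -1.40
θ=333°: 4.83 -3.90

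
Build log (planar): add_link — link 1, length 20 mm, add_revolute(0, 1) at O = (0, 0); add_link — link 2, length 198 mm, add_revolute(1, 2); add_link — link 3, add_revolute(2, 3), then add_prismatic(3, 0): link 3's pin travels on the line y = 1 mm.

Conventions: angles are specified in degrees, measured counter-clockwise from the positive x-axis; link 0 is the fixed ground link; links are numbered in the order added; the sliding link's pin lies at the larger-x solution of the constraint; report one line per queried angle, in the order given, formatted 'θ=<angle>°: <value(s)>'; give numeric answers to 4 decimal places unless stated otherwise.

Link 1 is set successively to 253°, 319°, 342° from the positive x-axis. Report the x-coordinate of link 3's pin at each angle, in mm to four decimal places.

geometry: r = 20 mm, L = 198 mm, e = 1 mm
θ=253°: crank pin P = (r cos θ, r sin θ) = (-5.847434, -19.126095)
θ=253°: h = r sin θ − e = -19.126095 − 1 = -20.126095
θ=253°: x = r cos θ + √(L² − h²) = -5.847434 + 196.974466 = 191.127032
θ=319°: crank pin P = (r cos θ, r sin θ) = (15.094192, -13.121181)
θ=319°: h = r sin θ − e = -13.121181 − 1 = -14.121181
θ=319°: x = r cos θ + √(L² − h²) = 15.094192 + 197.495803 = 212.589995
θ=342°: crank pin P = (r cos θ, r sin θ) = (19.021130, -6.180340)
θ=342°: h = r sin θ − e = -6.180340 − 1 = -7.180340
θ=342°: x = r cos θ + √(L² − h²) = 19.021130 + 197.869762 = 216.890892

θ=253°: 191.1270
θ=319°: 212.5900
θ=342°: 216.8909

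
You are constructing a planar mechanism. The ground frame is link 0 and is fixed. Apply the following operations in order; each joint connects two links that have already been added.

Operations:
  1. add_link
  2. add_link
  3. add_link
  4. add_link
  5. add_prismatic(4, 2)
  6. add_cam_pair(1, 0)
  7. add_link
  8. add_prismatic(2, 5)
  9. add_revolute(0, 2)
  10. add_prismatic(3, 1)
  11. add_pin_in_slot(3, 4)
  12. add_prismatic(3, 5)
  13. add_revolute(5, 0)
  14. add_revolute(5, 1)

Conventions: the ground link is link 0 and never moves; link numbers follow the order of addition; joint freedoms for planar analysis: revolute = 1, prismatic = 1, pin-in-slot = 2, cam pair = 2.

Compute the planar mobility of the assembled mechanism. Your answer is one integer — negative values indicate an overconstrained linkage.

(L,J1,J2)=(1,0,0); link0 fixed
link1: (2,0,0)
link2: (3,0,0)
link3: (4,0,0)
link4: (5,0,0)
P 4-2 [J1]: (5,1,0)
C 1-0 [J2]: (5,1,1)
link5: (6,1,1)
P 2-5 [J1]: (6,2,1)
R 0-2 [J1]: (6,3,1)
P 3-1 [J1]: (6,4,1)
PS 3-4 [J2]: (6,4,2)
P 3-5 [J1]: (6,5,2)
R 5-0 [J1]: (6,6,2)
R 5-1 [J1]: (6,7,2)
Grübler: 3·5 − 2·7 − 2 = -1

M = -1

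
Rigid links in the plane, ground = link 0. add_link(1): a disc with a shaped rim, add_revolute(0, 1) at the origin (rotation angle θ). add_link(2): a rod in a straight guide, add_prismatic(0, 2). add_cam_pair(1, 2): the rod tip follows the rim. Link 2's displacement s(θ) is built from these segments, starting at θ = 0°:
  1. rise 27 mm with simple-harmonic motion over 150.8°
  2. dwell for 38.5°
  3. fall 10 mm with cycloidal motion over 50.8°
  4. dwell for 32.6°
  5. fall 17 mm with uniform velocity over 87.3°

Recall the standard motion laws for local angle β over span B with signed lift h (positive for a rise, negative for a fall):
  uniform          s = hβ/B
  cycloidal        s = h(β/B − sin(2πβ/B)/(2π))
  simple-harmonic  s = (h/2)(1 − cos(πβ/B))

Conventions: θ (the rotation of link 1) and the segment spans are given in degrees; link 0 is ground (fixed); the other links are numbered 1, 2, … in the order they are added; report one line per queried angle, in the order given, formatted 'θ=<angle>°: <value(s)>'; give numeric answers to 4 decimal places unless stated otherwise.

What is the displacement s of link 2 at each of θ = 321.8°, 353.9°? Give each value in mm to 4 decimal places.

segment 1 (0° to 150.8°, simple-harmonic, h = 27) is passed completely: s = 0.0000 + (27) = 27.0000
segment 2 (150.8° to 189.3°, dwell): s unchanged at 27.0000
segment 3 (189.3° to 240.1°, cycloidal, h = -10) is passed completely: s = 27.0000 + (-10) = 17.0000
segment 4 (240.1° to 272.7°, dwell): s unchanged at 17.0000
θ = 321.8° falls in segment 5 (272.7° to 360°, uniform, h = -17): β = 321.8 − 272.7 = 49.1°, B = 87.3°; Δs = -17·49.1/87.3 = -9.5613; s = 17.0000 − 9.5613 = 7.4387
θ = 353.9° falls in segment 5 (272.7° to 360°, uniform, h = -17): β = 353.9 − 272.7 = 81.2°, B = 87.3°; Δs = -17·81.2/87.3 = -15.8121; s = 17.0000 − 15.8121 = 1.1879

θ=321.8°: 7.4387
θ=353.9°: 1.1879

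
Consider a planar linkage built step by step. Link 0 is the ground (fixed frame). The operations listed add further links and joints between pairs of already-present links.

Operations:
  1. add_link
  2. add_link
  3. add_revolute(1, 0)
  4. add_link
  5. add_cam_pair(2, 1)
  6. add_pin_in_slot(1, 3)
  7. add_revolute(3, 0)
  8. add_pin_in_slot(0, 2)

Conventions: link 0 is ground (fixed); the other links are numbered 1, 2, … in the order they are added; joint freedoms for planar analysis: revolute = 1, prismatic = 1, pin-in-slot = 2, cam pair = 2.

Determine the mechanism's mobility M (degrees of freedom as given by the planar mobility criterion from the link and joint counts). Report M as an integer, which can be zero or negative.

(L,J1,J2)=(1,0,0); link0 fixed
link1: (2,0,0)
link2: (3,0,0)
R 1-0 [J1]: (3,1,0)
link3: (4,1,0)
C 2-1 [J2]: (4,1,1)
PS 1-3 [J2]: (4,1,2)
R 3-0 [J1]: (4,2,2)
PS 0-2 [J2]: (4,2,3)
Grübler: 3·3 − 2·2 − 3 = 2

M = 2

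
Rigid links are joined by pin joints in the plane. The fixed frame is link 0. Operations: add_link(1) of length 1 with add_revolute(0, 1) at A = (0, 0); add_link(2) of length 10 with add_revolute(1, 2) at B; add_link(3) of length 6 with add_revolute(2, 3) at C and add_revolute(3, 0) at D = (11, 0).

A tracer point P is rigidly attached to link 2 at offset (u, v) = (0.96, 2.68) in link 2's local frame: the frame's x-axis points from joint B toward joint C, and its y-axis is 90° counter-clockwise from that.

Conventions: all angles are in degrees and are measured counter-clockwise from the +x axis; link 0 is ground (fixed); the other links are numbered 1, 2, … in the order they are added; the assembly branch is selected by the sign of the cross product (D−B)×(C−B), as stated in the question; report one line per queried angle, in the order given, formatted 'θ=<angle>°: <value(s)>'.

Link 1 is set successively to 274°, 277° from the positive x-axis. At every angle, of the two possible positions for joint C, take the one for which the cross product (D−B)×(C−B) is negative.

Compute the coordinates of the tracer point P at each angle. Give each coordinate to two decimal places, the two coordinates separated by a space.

A=(0,0), D=(11.00,0)
θ=274°: B = A + 1.00·(cos274°, sin274°) = (0.0698, -0.9976)
θ=274°: |BD| = 10.9757
θ=274°: circle(B,10.00) ∩ circle(D,6.00): a=8.4034, h=5.4206
θ=274°:   candidates: C₊=(7.9457,5.1644) cross=59.495; C₋=(8.9310,-5.6320) cross=-59.495
θ=274°:   branch - wants cross < 0 → take C=(8.9310,-5.6320) (cross=-59.495)
θ=274°: ex = (C−B)/|BC| = (0.8861,-0.4634); ey = (0.4634,0.8861)
θ=274°: P = B + 0.96·ex + 2.68·ey = (2.1625,0.9324)
θ=277°: B = A + 1.00·(cos277°, sin277°) = (0.1219, -0.9925)
θ=277°: |BD| = 10.9233
θ=277°: circle(B,10.00) ∩ circle(D,6.00): a=8.3912, h=5.4395
θ=277°:   candidates: C₊=(7.9841,5.1869) cross=59.417; C₋=(8.9726,-5.6471) cross=-59.417
θ=277°:   branch - wants cross < 0 → take C=(8.9726,-5.6471) (cross=-59.417)
θ=277°: ex = (C−B)/|BC| = (0.8851,-0.4655); ey = (0.4655,0.8851)
θ=277°: P = B + 0.96·ex + 2.68·ey = (2.2190,0.9326)

θ=274°: 2.16 0.93
θ=277°: 2.22 0.93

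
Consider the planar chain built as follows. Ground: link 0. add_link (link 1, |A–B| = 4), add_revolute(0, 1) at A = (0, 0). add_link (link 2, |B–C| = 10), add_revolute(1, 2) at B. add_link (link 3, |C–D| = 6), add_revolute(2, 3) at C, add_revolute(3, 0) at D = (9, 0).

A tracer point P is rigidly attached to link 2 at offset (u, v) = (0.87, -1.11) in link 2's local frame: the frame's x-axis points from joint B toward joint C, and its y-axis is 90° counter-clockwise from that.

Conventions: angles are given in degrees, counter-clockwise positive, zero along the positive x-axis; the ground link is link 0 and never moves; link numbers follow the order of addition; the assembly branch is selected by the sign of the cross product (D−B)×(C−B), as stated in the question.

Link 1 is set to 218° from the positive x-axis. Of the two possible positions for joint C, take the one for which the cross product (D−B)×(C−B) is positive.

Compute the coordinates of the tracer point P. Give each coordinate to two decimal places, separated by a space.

A=(0,0), D=(9.00,0)
B = A + 4.00·(cos218°, sin218°) = (-3.1520, -2.4626)
|BD| = 12.3991
circle(B,10.00) ∩ circle(D,6.00): a=8.7804, h=4.7859
  candidates: C₊=(4.5028,3.9718) cross=59.341; C₋=(6.4040,-5.4093) cross=-59.341
  branch + wants cross > 0 → take C=(4.5028,3.9718) (cross=59.341)
ex = (C−B)/|BC| = (0.7655,0.6434); ey = (-0.6434,0.7655)
P = B + 0.87·ex + -1.11·ey = (-1.7718,-2.7525)

-1.77 -2.75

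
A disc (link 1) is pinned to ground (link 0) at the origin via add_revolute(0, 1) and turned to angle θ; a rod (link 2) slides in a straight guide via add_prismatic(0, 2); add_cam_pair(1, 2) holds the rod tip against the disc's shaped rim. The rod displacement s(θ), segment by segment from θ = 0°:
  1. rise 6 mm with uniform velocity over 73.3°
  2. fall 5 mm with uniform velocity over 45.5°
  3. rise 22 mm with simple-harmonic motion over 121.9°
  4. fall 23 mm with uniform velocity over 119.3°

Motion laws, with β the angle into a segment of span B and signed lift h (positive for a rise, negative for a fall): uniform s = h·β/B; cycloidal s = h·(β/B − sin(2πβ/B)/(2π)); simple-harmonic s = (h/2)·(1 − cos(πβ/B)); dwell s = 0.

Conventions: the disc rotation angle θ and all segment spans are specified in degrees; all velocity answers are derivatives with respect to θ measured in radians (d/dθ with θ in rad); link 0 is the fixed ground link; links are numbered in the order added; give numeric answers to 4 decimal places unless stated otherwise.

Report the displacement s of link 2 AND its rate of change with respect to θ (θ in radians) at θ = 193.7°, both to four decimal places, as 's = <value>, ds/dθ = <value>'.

segment 1 (0° to 73.3°, uniform, h = 6) is passed completely: s = 0.0000 + (6) = 6.0000
segment 2 (73.3° to 118.8°, uniform, h = -5) is passed completely: s = 6.0000 + (-5) = 1.0000
θ = 193.7° falls in segment 3 (118.8° to 240.7°, simple-harmonic, h = 22): β = 193.7 − 118.8 = 74.9°, B = 121.9°; Δs = 22/2·(1 − cos(π·0.6144)) = 14.8701; s = 1.0000 + 14.8701 = 15.8701
velocity in seg [118.8°–240.7°] (simple-harmonic), θ in radians: β = 74.9° = 1.3073 rad, B = 121.9° = 2.1276 rad; ds/dθ = (πh/(2B)) sin(πβ/B) = (π·22/(2·2.1276)) sin(π·0.6144) = 15.204363 mm/rad

s = 15.8701, ds/dθ = 15.2044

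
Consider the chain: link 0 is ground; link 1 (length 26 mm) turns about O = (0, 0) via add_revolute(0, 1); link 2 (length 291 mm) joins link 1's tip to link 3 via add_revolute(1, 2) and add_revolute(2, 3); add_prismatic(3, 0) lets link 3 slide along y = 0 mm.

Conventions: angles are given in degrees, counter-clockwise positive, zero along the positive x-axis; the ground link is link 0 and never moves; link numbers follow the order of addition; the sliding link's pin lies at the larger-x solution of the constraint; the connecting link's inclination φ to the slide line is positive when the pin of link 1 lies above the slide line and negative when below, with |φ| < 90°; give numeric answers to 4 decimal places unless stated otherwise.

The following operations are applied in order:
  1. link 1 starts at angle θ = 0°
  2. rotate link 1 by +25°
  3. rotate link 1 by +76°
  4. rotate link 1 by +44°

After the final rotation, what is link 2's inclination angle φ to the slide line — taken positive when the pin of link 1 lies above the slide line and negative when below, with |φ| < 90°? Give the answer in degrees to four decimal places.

geometry: r = 26 mm, L = 291 mm, e = 0 mm; θ starts at 0°
rotate link 1 by +25°: θ ← 0° +25° = 25°
rotate link 1 by +76°: θ ← 25° +76° = 101°
rotate link 1 by +44°: θ ← 101° +44° = 145°
h = r sin θ − e = 14.912987 − 0 = 14.912987
sin φ = h / L = 14.912987 / 291 = 0.05124738
φ = arcsin(0.05124738) = 2.937545°

2.9375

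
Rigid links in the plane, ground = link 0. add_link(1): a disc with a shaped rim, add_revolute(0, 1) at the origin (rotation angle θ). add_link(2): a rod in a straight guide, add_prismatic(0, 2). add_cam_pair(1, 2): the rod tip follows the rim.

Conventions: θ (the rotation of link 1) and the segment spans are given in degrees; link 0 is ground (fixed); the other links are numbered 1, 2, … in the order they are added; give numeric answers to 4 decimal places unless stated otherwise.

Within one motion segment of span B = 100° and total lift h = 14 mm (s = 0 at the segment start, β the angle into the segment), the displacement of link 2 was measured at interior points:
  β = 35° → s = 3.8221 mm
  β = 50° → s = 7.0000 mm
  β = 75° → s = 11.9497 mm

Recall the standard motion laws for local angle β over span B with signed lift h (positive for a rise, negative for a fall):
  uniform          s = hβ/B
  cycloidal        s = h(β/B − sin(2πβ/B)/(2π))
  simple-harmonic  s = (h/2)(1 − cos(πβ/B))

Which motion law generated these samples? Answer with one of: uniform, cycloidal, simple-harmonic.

candidates at β/B = r: uniform s = h·r (linear in β); cycloidal s = h·(r − sin(2πr)/(2π)); simple-harmonic s = (h/2)(1 − cos(πr))
β=35°: printed 3.8221 | uniform 4.9000, cycloidal 3.0974, simple-harmonic 3.8221
β=50°: printed 7.0000 | uniform 7.0000, cycloidal 7.0000, simple-harmonic 7.0000
β=75°: printed 11.9497 | uniform 10.5000, cycloidal 12.7282, simple-harmonic 11.9497
only one law matches every sample → simple-harmonic

simple-harmonic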